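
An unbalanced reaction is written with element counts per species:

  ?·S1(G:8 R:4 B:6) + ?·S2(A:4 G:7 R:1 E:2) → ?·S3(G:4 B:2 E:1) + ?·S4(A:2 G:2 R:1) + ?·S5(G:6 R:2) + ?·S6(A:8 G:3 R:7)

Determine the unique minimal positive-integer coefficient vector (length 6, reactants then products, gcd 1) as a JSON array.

A: 2·0+3·4 = 12 | 6·0+2·2+1·0+1·8 = 12
G: 2·8+3·7 = 37 | 6·4+2·2+1·6+1·3 = 37
R: 2·4+3·1 = 11 | 6·0+2·1+1·2+1·7 = 11
B: 2·6+3·0 = 12 | 6·2+2·0+1·0+1·0 = 12
E: 2·0+3·2 = 6 | 6·1+2·0+1·0+1·0 = 6
gcd(2,3,6,2,1,1) = 1

Coefficients: [2, 3, 6, 2, 1, 1]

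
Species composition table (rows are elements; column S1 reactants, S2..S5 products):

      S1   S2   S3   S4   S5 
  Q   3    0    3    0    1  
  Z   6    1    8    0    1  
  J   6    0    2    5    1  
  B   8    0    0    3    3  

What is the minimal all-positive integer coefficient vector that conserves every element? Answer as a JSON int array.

Q: 3·3 = 9 | 4·0+1·3+2·0+6·1 = 9
Z: 3·6 = 18 | 4·1+1·8+2·0+6·1 = 18
J: 3·6 = 18 | 4·0+1·2+2·5+6·1 = 18
B: 3·8 = 24 | 4·0+1·0+2·3+6·3 = 24
gcd(3,4,1,2,6) = 1

Coefficients: [3, 4, 1, 2, 6]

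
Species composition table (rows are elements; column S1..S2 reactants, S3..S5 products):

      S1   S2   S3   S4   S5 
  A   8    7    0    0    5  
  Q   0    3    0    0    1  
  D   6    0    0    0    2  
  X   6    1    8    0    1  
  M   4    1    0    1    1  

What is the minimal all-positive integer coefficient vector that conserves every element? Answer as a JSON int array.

Coefficients: [2, 2, 1, 4, 6]

A: 2·8+2·7 = 30 | 1·0+4·0+6·5 = 30
Q: 2·0+2·3 = 6 | 1·0+4·0+6·1 = 6
D: 2·6+2·0 = 12 | 1·0+4·0+6·2 = 12
X: 2·6+2·1 = 14 | 1·8+4·0+6·1 = 14
M: 2·4+2·1 = 10 | 1·0+4·1+6·1 = 10
gcd(2,2,1,4,6) = 1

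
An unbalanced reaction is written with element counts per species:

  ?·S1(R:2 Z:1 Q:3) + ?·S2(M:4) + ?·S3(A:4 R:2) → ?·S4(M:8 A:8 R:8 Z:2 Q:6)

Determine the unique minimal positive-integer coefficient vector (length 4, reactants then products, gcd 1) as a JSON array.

Coefficients: [2, 2, 2, 1]

M: 2·0+2·4+2·0 = 8 | 1·8 = 8
A: 2·0+2·0+2·4 = 8 | 1·8 = 8
R: 2·2+2·0+2·2 = 8 | 1·8 = 8
Z: 2·1+2·0+2·0 = 2 | 1·2 = 2
Q: 2·3+2·0+2·0 = 6 | 1·6 = 6
gcd(2,2,2,1) = 1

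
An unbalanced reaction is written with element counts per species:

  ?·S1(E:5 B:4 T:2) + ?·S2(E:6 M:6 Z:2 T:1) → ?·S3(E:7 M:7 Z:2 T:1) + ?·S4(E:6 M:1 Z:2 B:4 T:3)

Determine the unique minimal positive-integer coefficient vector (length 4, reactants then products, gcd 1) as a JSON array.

Coefficients: [1, 6, 5, 1]

E: 1·5+6·6 = 41 | 5·7+1·6 = 41
M: 1·0+6·6 = 36 | 5·7+1·1 = 36
Z: 1·0+6·2 = 12 | 5·2+1·2 = 12
B: 1·4+6·0 = 4 | 5·0+1·4 = 4
T: 1·2+6·1 = 8 | 5·1+1·3 = 8
gcd(1,6,5,1) = 1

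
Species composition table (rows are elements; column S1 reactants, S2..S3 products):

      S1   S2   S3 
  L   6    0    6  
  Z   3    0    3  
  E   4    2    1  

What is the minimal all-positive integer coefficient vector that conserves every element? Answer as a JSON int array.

Coefficients: [2, 3, 2]

L: 2·6 = 12 | 3·0+2·6 = 12
Z: 2·3 = 6 | 3·0+2·3 = 6
E: 2·4 = 8 | 3·2+2·1 = 8
gcd(2,3,2) = 1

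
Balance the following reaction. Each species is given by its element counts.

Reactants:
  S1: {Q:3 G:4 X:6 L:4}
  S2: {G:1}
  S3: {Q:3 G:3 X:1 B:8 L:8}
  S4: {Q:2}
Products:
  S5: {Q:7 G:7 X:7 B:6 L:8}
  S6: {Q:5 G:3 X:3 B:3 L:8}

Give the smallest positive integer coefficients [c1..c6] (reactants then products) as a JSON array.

Q: 4·3+2·0+3·3+5·2 = 31 | 3·7+2·5 = 31
G: 4·4+2·1+3·3+5·0 = 27 | 3·7+2·3 = 27
X: 4·6+2·0+3·1+5·0 = 27 | 3·7+2·3 = 27
B: 4·0+2·0+3·8+5·0 = 24 | 3·6+2·3 = 24
L: 4·4+2·0+3·8+5·0 = 40 | 3·8+2·8 = 40
gcd(4,2,3,5,3,2) = 1

Coefficients: [4, 2, 3, 5, 3, 2]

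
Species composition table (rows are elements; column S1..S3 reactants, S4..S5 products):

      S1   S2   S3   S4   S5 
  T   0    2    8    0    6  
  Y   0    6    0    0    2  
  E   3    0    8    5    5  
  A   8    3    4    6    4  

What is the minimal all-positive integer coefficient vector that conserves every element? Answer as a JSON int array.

Coefficients: [1, 2, 4, 1, 6]

T: 1·0+2·2+4·8 = 36 | 1·0+6·6 = 36
Y: 1·0+2·6+4·0 = 12 | 1·0+6·2 = 12
E: 1·3+2·0+4·8 = 35 | 1·5+6·5 = 35
A: 1·8+2·3+4·4 = 30 | 1·6+6·4 = 30
gcd(1,2,4,1,6) = 1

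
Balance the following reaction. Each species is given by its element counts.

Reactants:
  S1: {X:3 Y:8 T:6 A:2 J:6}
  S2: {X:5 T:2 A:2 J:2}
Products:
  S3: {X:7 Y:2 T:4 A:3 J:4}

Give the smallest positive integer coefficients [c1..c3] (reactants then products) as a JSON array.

Coefficients: [1, 5, 4]

X: 1·3+5·5 = 28 | 4·7 = 28
Y: 1·8+5·0 = 8 | 4·2 = 8
T: 1·6+5·2 = 16 | 4·4 = 16
A: 1·2+5·2 = 12 | 4·3 = 12
J: 1·6+5·2 = 16 | 4·4 = 16
gcd(1,5,4) = 1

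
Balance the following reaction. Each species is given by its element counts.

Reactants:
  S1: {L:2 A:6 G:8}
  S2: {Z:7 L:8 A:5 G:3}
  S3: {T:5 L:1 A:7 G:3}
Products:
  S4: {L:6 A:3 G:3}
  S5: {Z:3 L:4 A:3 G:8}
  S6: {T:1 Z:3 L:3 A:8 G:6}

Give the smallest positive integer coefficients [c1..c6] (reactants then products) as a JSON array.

T: 5·0+3·0+1·5 = 5 | 2·0+2·0+5·1 = 5
Z: 5·0+3·7+1·0 = 21 | 2·0+2·3+5·3 = 21
L: 5·2+3·8+1·1 = 35 | 2·6+2·4+5·3 = 35
A: 5·6+3·5+1·7 = 52 | 2·3+2·3+5·8 = 52
G: 5·8+3·3+1·3 = 52 | 2·3+2·8+5·6 = 52
gcd(5,3,1,2,2,5) = 1

Coefficients: [5, 3, 1, 2, 2, 5]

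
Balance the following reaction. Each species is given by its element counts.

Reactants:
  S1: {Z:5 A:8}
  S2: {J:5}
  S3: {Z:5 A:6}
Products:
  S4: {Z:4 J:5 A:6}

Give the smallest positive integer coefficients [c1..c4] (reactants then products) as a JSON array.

Z: 3·5+5·0+1·5 = 20 | 5·4 = 20
J: 3·0+5·5+1·0 = 25 | 5·5 = 25
A: 3·8+5·0+1·6 = 30 | 5·6 = 30
gcd(3,5,1,5) = 1

Coefficients: [3, 5, 1, 5]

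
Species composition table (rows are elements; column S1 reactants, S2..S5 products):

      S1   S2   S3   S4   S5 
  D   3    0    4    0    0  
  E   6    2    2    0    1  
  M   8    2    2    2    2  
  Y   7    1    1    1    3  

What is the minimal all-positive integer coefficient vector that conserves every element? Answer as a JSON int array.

D: 4·3 = 12 | 6·0+3·4+1·0+6·0 = 12
E: 4·6 = 24 | 6·2+3·2+1·0+6·1 = 24
M: 4·8 = 32 | 6·2+3·2+1·2+6·2 = 32
Y: 4·7 = 28 | 6·1+3·1+1·1+6·3 = 28
gcd(4,6,3,1,6) = 1

Coefficients: [4, 6, 3, 1, 6]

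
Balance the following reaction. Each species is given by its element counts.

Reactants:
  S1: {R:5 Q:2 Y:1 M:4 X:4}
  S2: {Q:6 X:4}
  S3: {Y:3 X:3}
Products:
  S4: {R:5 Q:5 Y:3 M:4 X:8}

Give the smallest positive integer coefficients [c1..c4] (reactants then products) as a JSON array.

Coefficients: [6, 3, 4, 6]

R: 6·5+3·0+4·0 = 30 | 6·5 = 30
Q: 6·2+3·6+4·0 = 30 | 6·5 = 30
Y: 6·1+3·0+4·3 = 18 | 6·3 = 18
M: 6·4+3·0+4·0 = 24 | 6·4 = 24
X: 6·4+3·4+4·3 = 48 | 6·8 = 48
gcd(6,3,4,6) = 1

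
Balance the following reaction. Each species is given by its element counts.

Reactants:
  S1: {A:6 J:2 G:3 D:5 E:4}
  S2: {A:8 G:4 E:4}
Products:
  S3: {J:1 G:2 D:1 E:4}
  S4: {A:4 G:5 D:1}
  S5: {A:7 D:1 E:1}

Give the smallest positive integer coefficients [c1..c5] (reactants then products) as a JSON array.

Coefficients: [2, 3, 4, 2, 4]

A: 2·6+3·8 = 36 | 4·0+2·4+4·7 = 36
J: 2·2+3·0 = 4 | 4·1+2·0+4·0 = 4
G: 2·3+3·4 = 18 | 4·2+2·5+4·0 = 18
D: 2·5+3·0 = 10 | 4·1+2·1+4·1 = 10
E: 2·4+3·4 = 20 | 4·4+2·0+4·1 = 20
gcd(2,3,4,2,4) = 1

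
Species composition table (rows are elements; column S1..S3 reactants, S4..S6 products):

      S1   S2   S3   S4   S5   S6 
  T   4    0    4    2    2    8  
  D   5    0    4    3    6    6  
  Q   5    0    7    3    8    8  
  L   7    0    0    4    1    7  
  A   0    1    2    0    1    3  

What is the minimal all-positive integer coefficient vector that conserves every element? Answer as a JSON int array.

T: 5·4+3·0+2·4 = 28 | 5·2+1·2+2·8 = 28
D: 5·5+3·0+2·4 = 33 | 5·3+1·6+2·6 = 33
Q: 5·5+3·0+2·7 = 39 | 5·3+1·8+2·8 = 39
L: 5·7+3·0+2·0 = 35 | 5·4+1·1+2·7 = 35
A: 5·0+3·1+2·2 = 7 | 5·0+1·1+2·3 = 7
gcd(5,3,2,5,1,2) = 1

Coefficients: [5, 3, 2, 5, 1, 2]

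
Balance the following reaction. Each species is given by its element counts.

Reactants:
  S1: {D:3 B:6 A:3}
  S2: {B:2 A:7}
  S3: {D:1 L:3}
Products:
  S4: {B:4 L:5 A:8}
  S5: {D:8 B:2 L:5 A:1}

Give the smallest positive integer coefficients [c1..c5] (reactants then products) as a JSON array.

D: 1·3+2·0+5·1 = 8 | 2·0+1·8 = 8
B: 1·6+2·2+5·0 = 10 | 2·4+1·2 = 10
L: 1·0+2·0+5·3 = 15 | 2·5+1·5 = 15
A: 1·3+2·7+5·0 = 17 | 2·8+1·1 = 17
gcd(1,2,5,2,1) = 1

Coefficients: [1, 2, 5, 2, 1]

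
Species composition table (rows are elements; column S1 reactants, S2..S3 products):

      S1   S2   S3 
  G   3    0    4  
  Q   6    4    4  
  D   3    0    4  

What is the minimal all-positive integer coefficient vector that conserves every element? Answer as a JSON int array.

G: 4·3 = 12 | 3·0+3·4 = 12
Q: 4·6 = 24 | 3·4+3·4 = 24
D: 4·3 = 12 | 3·0+3·4 = 12
gcd(4,3,3) = 1

Coefficients: [4, 3, 3]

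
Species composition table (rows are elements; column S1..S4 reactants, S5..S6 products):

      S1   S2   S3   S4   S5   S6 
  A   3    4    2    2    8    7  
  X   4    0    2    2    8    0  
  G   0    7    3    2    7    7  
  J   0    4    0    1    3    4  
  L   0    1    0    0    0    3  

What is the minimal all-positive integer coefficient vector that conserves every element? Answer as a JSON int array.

A: 5·3+3·4+2·2+4·2 = 39 | 4·8+1·7 = 39
X: 5·4+3·0+2·2+4·2 = 32 | 4·8+1·0 = 32
G: 5·0+3·7+2·3+4·2 = 35 | 4·7+1·7 = 35
J: 5·0+3·4+2·0+4·1 = 16 | 4·3+1·4 = 16
L: 5·0+3·1+2·0+4·0 = 3 | 4·0+1·3 = 3
gcd(5,3,2,4,4,1) = 1

Coefficients: [5, 3, 2, 4, 4, 1]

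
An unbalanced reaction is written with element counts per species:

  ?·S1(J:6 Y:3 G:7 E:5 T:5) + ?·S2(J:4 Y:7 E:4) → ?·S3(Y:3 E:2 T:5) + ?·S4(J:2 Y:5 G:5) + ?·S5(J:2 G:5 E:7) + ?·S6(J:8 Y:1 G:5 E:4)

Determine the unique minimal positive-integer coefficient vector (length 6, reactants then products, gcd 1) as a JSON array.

Coefficients: [5, 2, 5, 2, 1, 4]

J: 5·6+2·4 = 38 | 5·0+2·2+1·2+4·8 = 38
Y: 5·3+2·7 = 29 | 5·3+2·5+1·0+4·1 = 29
G: 5·7+2·0 = 35 | 5·0+2·5+1·5+4·5 = 35
E: 5·5+2·4 = 33 | 5·2+2·0+1·7+4·4 = 33
T: 5·5+2·0 = 25 | 5·5+2·0+1·0+4·0 = 25
gcd(5,2,5,2,1,4) = 1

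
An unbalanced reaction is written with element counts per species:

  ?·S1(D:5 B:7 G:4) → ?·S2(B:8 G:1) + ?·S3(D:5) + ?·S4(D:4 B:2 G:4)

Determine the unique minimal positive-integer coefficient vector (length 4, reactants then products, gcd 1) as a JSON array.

Coefficients: [6, 4, 2, 5]

D: 6·5 = 30 | 4·0+2·5+5·4 = 30
B: 6·7 = 42 | 4·8+2·0+5·2 = 42
G: 6·4 = 24 | 4·1+2·0+5·4 = 24
gcd(6,4,2,5) = 1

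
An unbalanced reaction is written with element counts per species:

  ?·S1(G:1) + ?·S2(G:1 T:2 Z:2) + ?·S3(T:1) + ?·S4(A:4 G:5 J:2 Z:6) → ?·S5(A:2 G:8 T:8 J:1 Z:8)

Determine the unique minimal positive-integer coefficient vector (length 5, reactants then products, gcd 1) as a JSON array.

Coefficients: [6, 5, 6, 1, 2]

A: 6·0+5·0+6·0+1·4 = 4 | 2·2 = 4
G: 6·1+5·1+6·0+1·5 = 16 | 2·8 = 16
T: 6·0+5·2+6·1+1·0 = 16 | 2·8 = 16
J: 6·0+5·0+6·0+1·2 = 2 | 2·1 = 2
Z: 6·0+5·2+6·0+1·6 = 16 | 2·8 = 16
gcd(6,5,6,1,2) = 1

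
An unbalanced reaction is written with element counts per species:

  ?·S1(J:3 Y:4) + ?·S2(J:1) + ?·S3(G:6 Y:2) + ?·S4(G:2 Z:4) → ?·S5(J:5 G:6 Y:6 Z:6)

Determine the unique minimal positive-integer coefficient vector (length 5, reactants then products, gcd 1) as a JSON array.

Coefficients: [5, 5, 2, 6, 4]

J: 5·3+5·1+2·0+6·0 = 20 | 4·5 = 20
G: 5·0+5·0+2·6+6·2 = 24 | 4·6 = 24
Y: 5·4+5·0+2·2+6·0 = 24 | 4·6 = 24
Z: 5·0+5·0+2·0+6·4 = 24 | 4·6 = 24
gcd(5,5,2,6,4) = 1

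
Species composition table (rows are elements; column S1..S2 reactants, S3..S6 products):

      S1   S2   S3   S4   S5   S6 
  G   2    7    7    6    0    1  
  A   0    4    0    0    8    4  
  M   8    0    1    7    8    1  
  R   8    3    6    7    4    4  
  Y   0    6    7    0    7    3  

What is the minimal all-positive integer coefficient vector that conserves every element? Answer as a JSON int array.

Coefficients: [6, 5, 2, 5, 1, 3]

G: 6·2+5·7 = 47 | 2·7+5·6+1·0+3·1 = 47
A: 6·0+5·4 = 20 | 2·0+5·0+1·8+3·4 = 20
M: 6·8+5·0 = 48 | 2·1+5·7+1·8+3·1 = 48
R: 6·8+5·3 = 63 | 2·6+5·7+1·4+3·4 = 63
Y: 6·0+5·6 = 30 | 2·7+5·0+1·7+3·3 = 30
gcd(6,5,2,5,1,3) = 1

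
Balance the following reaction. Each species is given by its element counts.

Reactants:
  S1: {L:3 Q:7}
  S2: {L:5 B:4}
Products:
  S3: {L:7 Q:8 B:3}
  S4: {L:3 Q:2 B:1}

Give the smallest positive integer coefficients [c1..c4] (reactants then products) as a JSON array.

L: 6·3+4·5 = 38 | 5·7+1·3 = 38
Q: 6·7+4·0 = 42 | 5·8+1·2 = 42
B: 6·0+4·4 = 16 | 5·3+1·1 = 16
gcd(6,4,5,1) = 1

Coefficients: [6, 4, 5, 1]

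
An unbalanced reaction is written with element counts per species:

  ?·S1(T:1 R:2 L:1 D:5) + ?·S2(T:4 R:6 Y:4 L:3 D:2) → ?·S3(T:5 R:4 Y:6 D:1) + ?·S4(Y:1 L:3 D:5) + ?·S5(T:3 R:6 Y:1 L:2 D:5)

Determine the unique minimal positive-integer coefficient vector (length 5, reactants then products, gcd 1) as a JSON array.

T: 5·1+3·4 = 17 | 1·5+2·0+4·3 = 17
R: 5·2+3·6 = 28 | 1·4+2·0+4·6 = 28
Y: 5·0+3·4 = 12 | 1·6+2·1+4·1 = 12
L: 5·1+3·3 = 14 | 1·0+2·3+4·2 = 14
D: 5·5+3·2 = 31 | 1·1+2·5+4·5 = 31
gcd(5,3,1,2,4) = 1

Coefficients: [5, 3, 1, 2, 4]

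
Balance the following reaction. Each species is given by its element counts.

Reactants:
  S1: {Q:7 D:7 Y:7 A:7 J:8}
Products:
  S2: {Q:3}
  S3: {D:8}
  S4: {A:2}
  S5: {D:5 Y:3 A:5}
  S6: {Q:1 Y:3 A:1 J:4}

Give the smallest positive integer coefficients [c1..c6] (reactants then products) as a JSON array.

Coefficients: [3, 5, 2, 5, 1, 6]

Q: 3·7 = 21 | 5·3+2·0+5·0+1·0+6·1 = 21
D: 3·7 = 21 | 5·0+2·8+5·0+1·5+6·0 = 21
Y: 3·7 = 21 | 5·0+2·0+5·0+1·3+6·3 = 21
A: 3·7 = 21 | 5·0+2·0+5·2+1·5+6·1 = 21
J: 3·8 = 24 | 5·0+2·0+5·0+1·0+6·4 = 24
gcd(3,5,2,5,1,6) = 1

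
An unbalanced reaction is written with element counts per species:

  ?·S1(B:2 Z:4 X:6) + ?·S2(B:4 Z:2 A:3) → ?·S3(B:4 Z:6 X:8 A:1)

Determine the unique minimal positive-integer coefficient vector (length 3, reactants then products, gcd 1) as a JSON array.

B: 4·2+1·4 = 12 | 3·4 = 12
Z: 4·4+1·2 = 18 | 3·6 = 18
X: 4·6+1·0 = 24 | 3·8 = 24
A: 4·0+1·3 = 3 | 3·1 = 3
gcd(4,1,3) = 1

Coefficients: [4, 1, 3]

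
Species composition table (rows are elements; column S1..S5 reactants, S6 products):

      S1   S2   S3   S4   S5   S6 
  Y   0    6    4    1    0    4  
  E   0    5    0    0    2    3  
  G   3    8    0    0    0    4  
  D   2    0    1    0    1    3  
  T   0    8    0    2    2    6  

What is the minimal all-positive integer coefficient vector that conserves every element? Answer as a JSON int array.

Coefficients: [4, 1, 2, 6, 5, 5]

Y: 4·0+1·6+2·4+6·1+5·0 = 20 | 5·4 = 20
E: 4·0+1·5+2·0+6·0+5·2 = 15 | 5·3 = 15
G: 4·3+1·8+2·0+6·0+5·0 = 20 | 5·4 = 20
D: 4·2+1·0+2·1+6·0+5·1 = 15 | 5·3 = 15
T: 4·0+1·8+2·0+6·2+5·2 = 30 | 5·6 = 30
gcd(4,1,2,6,5,5) = 1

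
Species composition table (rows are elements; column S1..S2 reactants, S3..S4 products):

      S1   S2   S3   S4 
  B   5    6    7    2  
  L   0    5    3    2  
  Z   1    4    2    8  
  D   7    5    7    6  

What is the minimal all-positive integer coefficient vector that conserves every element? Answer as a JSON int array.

B: 4·5+4·6 = 44 | 6·7+1·2 = 44
L: 4·0+4·5 = 20 | 6·3+1·2 = 20
Z: 4·1+4·4 = 20 | 6·2+1·8 = 20
D: 4·7+4·5 = 48 | 6·7+1·6 = 48
gcd(4,4,6,1) = 1

Coefficients: [4, 4, 6, 1]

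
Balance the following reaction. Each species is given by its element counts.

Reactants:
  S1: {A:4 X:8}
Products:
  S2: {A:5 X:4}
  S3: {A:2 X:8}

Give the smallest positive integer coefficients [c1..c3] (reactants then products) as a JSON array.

A: 4·4 = 16 | 2·5+3·2 = 16
X: 4·8 = 32 | 2·4+3·8 = 32
gcd(4,2,3) = 1

Coefficients: [4, 2, 3]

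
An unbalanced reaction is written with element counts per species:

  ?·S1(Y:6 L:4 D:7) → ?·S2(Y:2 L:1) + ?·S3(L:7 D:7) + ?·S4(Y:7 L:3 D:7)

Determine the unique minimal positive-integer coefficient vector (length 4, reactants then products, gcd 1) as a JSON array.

Coefficients: [5, 1, 1, 4]

Y: 5·6 = 30 | 1·2+1·0+4·7 = 30
L: 5·4 = 20 | 1·1+1·7+4·3 = 20
D: 5·7 = 35 | 1·0+1·7+4·7 = 35
gcd(5,1,1,4) = 1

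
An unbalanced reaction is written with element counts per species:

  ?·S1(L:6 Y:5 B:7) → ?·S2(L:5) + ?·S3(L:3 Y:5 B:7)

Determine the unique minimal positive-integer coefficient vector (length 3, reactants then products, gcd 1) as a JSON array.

Coefficients: [5, 3, 5]

L: 5·6 = 30 | 3·5+5·3 = 30
Y: 5·5 = 25 | 3·0+5·5 = 25
B: 5·7 = 35 | 3·0+5·7 = 35
gcd(5,3,5) = 1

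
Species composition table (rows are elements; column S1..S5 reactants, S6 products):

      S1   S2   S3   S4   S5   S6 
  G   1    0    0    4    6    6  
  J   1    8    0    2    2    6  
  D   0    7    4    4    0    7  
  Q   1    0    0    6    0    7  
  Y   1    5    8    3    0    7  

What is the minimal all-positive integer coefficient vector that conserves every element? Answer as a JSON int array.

G: 6·1+2·0+1·0+6·4+1·6 = 36 | 6·6 = 36
J: 6·1+2·8+1·0+6·2+1·2 = 36 | 6·6 = 36
D: 6·0+2·7+1·4+6·4+1·0 = 42 | 6·7 = 42
Q: 6·1+2·0+1·0+6·6+1·0 = 42 | 6·7 = 42
Y: 6·1+2·5+1·8+6·3+1·0 = 42 | 6·7 = 42
gcd(6,2,1,6,1,6) = 1

Coefficients: [6, 2, 1, 6, 1, 6]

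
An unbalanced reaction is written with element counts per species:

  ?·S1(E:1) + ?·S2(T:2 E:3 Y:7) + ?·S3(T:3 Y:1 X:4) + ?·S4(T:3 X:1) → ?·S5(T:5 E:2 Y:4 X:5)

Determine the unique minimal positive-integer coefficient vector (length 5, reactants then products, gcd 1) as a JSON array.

Coefficients: [4, 2, 6, 1, 5]

T: 4·0+2·2+6·3+1·3 = 25 | 5·5 = 25
E: 4·1+2·3+6·0+1·0 = 10 | 5·2 = 10
Y: 4·0+2·7+6·1+1·0 = 20 | 5·4 = 20
X: 4·0+2·0+6·4+1·1 = 25 | 5·5 = 25
gcd(4,2,6,1,5) = 1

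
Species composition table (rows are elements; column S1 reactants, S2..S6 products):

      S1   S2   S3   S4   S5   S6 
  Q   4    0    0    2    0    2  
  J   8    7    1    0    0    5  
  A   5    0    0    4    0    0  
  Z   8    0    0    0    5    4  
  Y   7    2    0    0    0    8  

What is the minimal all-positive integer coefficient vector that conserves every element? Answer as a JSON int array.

Coefficients: [4, 2, 3, 5, 4, 3]

Q: 4·4 = 16 | 2·0+3·0+5·2+4·0+3·2 = 16
J: 4·8 = 32 | 2·7+3·1+5·0+4·0+3·5 = 32
A: 4·5 = 20 | 2·0+3·0+5·4+4·0+3·0 = 20
Z: 4·8 = 32 | 2·0+3·0+5·0+4·5+3·4 = 32
Y: 4·7 = 28 | 2·2+3·0+5·0+4·0+3·8 = 28
gcd(4,2,3,5,4,3) = 1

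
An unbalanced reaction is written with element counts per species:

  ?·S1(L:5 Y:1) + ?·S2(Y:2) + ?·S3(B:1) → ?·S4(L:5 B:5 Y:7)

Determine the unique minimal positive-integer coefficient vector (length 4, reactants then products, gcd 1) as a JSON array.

L: 1·5+3·0+5·0 = 5 | 1·5 = 5
B: 1·0+3·0+5·1 = 5 | 1·5 = 5
Y: 1·1+3·2+5·0 = 7 | 1·7 = 7
gcd(1,3,5,1) = 1

Coefficients: [1, 3, 5, 1]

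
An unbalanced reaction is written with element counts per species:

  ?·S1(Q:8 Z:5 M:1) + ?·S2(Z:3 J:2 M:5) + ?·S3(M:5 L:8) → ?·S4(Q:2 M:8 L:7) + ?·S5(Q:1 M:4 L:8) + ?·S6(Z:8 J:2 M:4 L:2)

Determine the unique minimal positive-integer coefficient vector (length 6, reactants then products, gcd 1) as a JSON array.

Coefficients: [1, 1, 6, 2, 4, 1]

Q: 1·8+1·0+6·0 = 8 | 2·2+4·1+1·0 = 8
Z: 1·5+1·3+6·0 = 8 | 2·0+4·0+1·8 = 8
J: 1·0+1·2+6·0 = 2 | 2·0+4·0+1·2 = 2
M: 1·1+1·5+6·5 = 36 | 2·8+4·4+1·4 = 36
L: 1·0+1·0+6·8 = 48 | 2·7+4·8+1·2 = 48
gcd(1,1,6,2,4,1) = 1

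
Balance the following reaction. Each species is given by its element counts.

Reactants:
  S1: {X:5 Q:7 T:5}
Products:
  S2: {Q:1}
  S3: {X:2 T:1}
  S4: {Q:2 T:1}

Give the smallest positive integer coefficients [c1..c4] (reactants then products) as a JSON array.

X: 2·5 = 10 | 4·0+5·2+5·0 = 10
Q: 2·7 = 14 | 4·1+5·0+5·2 = 14
T: 2·5 = 10 | 4·0+5·1+5·1 = 10
gcd(2,4,5,5) = 1

Coefficients: [2, 4, 5, 5]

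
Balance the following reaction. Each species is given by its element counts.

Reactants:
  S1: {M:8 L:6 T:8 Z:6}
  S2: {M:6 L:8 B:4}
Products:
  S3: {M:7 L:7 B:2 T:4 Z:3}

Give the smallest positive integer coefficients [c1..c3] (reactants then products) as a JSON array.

Coefficients: [1, 1, 2]

M: 1·8+1·6 = 14 | 2·7 = 14
L: 1·6+1·8 = 14 | 2·7 = 14
B: 1·0+1·4 = 4 | 2·2 = 4
T: 1·8+1·0 = 8 | 2·4 = 8
Z: 1·6+1·0 = 6 | 2·3 = 6
gcd(1,1,2) = 1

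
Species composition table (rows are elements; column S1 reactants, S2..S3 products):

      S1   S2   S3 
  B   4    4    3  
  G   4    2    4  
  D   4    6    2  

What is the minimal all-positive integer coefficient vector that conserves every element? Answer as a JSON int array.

Coefficients: [5, 2, 4]

B: 5·4 = 20 | 2·4+4·3 = 20
G: 5·4 = 20 | 2·2+4·4 = 20
D: 5·4 = 20 | 2·6+4·2 = 20
gcd(5,2,4) = 1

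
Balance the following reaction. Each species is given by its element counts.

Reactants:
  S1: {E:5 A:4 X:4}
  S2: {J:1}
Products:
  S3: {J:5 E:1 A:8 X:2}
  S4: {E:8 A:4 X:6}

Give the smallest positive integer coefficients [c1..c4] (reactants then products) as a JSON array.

J: 5·0+5·1 = 5 | 1·5+3·0 = 5
E: 5·5+5·0 = 25 | 1·1+3·8 = 25
A: 5·4+5·0 = 20 | 1·8+3·4 = 20
X: 5·4+5·0 = 20 | 1·2+3·6 = 20
gcd(5,5,1,3) = 1

Coefficients: [5, 5, 1, 3]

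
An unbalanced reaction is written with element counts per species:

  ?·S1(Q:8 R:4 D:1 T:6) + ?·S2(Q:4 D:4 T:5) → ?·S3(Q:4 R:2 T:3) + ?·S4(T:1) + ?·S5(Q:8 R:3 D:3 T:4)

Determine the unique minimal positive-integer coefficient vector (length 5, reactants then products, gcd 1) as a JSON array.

Q: 2·8+1·4 = 20 | 1·4+6·0+2·8 = 20
R: 2·4+1·0 = 8 | 1·2+6·0+2·3 = 8
D: 2·1+1·4 = 6 | 1·0+6·0+2·3 = 6
T: 2·6+1·5 = 17 | 1·3+6·1+2·4 = 17
gcd(2,1,1,6,2) = 1

Coefficients: [2, 1, 1, 6, 2]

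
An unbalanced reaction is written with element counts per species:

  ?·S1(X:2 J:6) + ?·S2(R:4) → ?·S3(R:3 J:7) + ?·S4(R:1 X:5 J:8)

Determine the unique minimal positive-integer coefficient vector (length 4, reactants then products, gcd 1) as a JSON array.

Coefficients: [5, 2, 2, 2]

R: 5·0+2·4 = 8 | 2·3+2·1 = 8
X: 5·2+2·0 = 10 | 2·0+2·5 = 10
J: 5·6+2·0 = 30 | 2·7+2·8 = 30
gcd(5,2,2,2) = 1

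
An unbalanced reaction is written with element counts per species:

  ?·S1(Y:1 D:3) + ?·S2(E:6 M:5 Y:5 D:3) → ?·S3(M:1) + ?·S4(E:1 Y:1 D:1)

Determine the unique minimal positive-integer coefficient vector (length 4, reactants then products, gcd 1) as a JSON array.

E: 1·0+1·6 = 6 | 5·0+6·1 = 6
M: 1·0+1·5 = 5 | 5·1+6·0 = 5
Y: 1·1+1·5 = 6 | 5·0+6·1 = 6
D: 1·3+1·3 = 6 | 5·0+6·1 = 6
gcd(1,1,5,6) = 1

Coefficients: [1, 1, 5, 6]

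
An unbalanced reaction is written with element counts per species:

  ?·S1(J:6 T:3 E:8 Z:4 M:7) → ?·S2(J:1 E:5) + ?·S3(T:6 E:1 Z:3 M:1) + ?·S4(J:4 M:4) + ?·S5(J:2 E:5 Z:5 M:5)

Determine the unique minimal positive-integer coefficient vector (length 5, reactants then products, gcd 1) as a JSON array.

J: 2·6 = 12 | 2·1+1·0+2·4+1·2 = 12
T: 2·3 = 6 | 2·0+1·6+2·0+1·0 = 6
E: 2·8 = 16 | 2·5+1·1+2·0+1·5 = 16
Z: 2·4 = 8 | 2·0+1·3+2·0+1·5 = 8
M: 2·7 = 14 | 2·0+1·1+2·4+1·5 = 14
gcd(2,2,1,2,1) = 1

Coefficients: [2, 2, 1, 2, 1]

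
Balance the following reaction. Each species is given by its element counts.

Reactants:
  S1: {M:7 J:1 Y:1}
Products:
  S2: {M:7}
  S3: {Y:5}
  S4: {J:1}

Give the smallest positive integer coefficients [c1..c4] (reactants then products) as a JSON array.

Coefficients: [5, 5, 1, 5]

M: 5·7 = 35 | 5·7+1·0+5·0 = 35
J: 5·1 = 5 | 5·0+1·0+5·1 = 5
Y: 5·1 = 5 | 5·0+1·5+5·0 = 5
gcd(5,5,1,5) = 1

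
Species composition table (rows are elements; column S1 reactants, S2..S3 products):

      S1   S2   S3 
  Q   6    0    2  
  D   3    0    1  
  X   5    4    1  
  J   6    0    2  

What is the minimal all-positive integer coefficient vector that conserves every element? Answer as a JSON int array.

Coefficients: [2, 1, 6]

Q: 2·6 = 12 | 1·0+6·2 = 12
D: 2·3 = 6 | 1·0+6·1 = 6
X: 2·5 = 10 | 1·4+6·1 = 10
J: 2·6 = 12 | 1·0+6·2 = 12
gcd(2,1,6) = 1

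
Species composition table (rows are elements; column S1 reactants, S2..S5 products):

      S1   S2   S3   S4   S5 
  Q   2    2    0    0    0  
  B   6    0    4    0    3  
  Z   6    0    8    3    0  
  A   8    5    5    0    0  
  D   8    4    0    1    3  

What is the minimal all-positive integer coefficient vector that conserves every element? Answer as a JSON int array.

Coefficients: [5, 5, 3, 2, 6]

Q: 5·2 = 10 | 5·2+3·0+2·0+6·0 = 10
B: 5·6 = 30 | 5·0+3·4+2·0+6·3 = 30
Z: 5·6 = 30 | 5·0+3·8+2·3+6·0 = 30
A: 5·8 = 40 | 5·5+3·5+2·0+6·0 = 40
D: 5·8 = 40 | 5·4+3·0+2·1+6·3 = 40
gcd(5,5,3,2,6) = 1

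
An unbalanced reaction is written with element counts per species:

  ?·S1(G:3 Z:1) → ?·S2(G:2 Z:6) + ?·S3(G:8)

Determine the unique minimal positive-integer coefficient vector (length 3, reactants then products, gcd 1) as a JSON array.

Coefficients: [6, 1, 2]

G: 6·3 = 18 | 1·2+2·8 = 18
Z: 6·1 = 6 | 1·6+2·0 = 6
gcd(6,1,2) = 1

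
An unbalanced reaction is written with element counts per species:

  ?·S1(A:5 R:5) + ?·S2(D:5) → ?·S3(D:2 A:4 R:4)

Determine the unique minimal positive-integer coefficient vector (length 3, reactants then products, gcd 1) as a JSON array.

Coefficients: [4, 2, 5]

D: 4·0+2·5 = 10 | 5·2 = 10
A: 4·5+2·0 = 20 | 5·4 = 20
R: 4·5+2·0 = 20 | 5·4 = 20
gcd(4,2,5) = 1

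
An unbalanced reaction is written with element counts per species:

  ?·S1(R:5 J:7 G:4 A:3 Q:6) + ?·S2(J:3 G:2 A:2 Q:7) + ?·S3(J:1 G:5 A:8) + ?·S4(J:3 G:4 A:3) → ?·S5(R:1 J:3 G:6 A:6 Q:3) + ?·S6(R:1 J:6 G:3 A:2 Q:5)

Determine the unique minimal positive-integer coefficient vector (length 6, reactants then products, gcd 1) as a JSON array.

R: 2·5+4·0+1·0+6·0 = 10 | 5·1+5·1 = 10
J: 2·7+4·3+1·1+6·3 = 45 | 5·3+5·6 = 45
G: 2·4+4·2+1·5+6·4 = 45 | 5·6+5·3 = 45
A: 2·3+4·2+1·8+6·3 = 40 | 5·6+5·2 = 40
Q: 2·6+4·7+1·0+6·0 = 40 | 5·3+5·5 = 40
gcd(2,4,1,6,5,5) = 1

Coefficients: [2, 4, 1, 6, 5, 5]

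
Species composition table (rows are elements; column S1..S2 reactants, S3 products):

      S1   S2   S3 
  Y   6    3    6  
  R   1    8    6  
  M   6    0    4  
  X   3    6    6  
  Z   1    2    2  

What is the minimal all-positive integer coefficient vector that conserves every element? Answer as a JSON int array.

Coefficients: [2, 2, 3]

Y: 2·6+2·3 = 18 | 3·6 = 18
R: 2·1+2·8 = 18 | 3·6 = 18
M: 2·6+2·0 = 12 | 3·4 = 12
X: 2·3+2·6 = 18 | 3·6 = 18
Z: 2·1+2·2 = 6 | 3·2 = 6
gcd(2,2,3) = 1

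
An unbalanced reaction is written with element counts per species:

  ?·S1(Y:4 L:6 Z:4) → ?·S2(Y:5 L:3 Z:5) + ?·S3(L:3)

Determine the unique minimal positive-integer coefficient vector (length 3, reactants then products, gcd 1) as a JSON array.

Coefficients: [5, 4, 6]

Y: 5·4 = 20 | 4·5+6·0 = 20
L: 5·6 = 30 | 4·3+6·3 = 30
Z: 5·4 = 20 | 4·5+6·0 = 20
gcd(5,4,6) = 1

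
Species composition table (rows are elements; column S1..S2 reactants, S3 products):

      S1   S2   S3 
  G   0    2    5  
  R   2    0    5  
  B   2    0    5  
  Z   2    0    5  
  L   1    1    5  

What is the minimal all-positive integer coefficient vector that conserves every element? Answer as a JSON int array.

G: 5·0+5·2 = 10 | 2·5 = 10
R: 5·2+5·0 = 10 | 2·5 = 10
B: 5·2+5·0 = 10 | 2·5 = 10
Z: 5·2+5·0 = 10 | 2·5 = 10
L: 5·1+5·1 = 10 | 2·5 = 10
gcd(5,5,2) = 1

Coefficients: [5, 5, 2]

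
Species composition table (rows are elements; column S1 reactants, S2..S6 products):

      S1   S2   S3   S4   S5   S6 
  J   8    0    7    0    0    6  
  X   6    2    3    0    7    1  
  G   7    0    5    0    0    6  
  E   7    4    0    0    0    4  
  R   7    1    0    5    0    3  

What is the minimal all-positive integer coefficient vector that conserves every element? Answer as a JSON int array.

Coefficients: [4, 4, 2, 3, 1, 3]

J: 4·8 = 32 | 4·0+2·7+3·0+1·0+3·6 = 32
X: 4·6 = 24 | 4·2+2·3+3·0+1·7+3·1 = 24
G: 4·7 = 28 | 4·0+2·5+3·0+1·0+3·6 = 28
E: 4·7 = 28 | 4·4+2·0+3·0+1·0+3·4 = 28
R: 4·7 = 28 | 4·1+2·0+3·5+1·0+3·3 = 28
gcd(4,4,2,3,1,3) = 1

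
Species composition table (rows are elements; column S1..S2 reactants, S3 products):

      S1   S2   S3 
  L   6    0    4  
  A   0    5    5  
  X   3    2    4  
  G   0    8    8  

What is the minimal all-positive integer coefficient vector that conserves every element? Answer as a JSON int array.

Coefficients: [2, 3, 3]

L: 2·6+3·0 = 12 | 3·4 = 12
A: 2·0+3·5 = 15 | 3·5 = 15
X: 2·3+3·2 = 12 | 3·4 = 12
G: 2·0+3·8 = 24 | 3·8 = 24
gcd(2,3,3) = 1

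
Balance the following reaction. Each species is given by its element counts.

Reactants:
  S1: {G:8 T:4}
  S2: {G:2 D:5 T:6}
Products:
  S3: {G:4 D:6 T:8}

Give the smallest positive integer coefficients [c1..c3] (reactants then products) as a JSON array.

G: 1·8+6·2 = 20 | 5·4 = 20
D: 1·0+6·5 = 30 | 5·6 = 30
T: 1·4+6·6 = 40 | 5·8 = 40
gcd(1,6,5) = 1

Coefficients: [1, 6, 5]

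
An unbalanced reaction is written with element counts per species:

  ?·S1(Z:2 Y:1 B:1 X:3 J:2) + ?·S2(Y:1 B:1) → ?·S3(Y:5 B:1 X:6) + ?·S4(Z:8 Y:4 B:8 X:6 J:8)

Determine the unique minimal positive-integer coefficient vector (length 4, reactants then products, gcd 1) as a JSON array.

Z: 4·2+5·0 = 8 | 1·0+1·8 = 8
Y: 4·1+5·1 = 9 | 1·5+1·4 = 9
B: 4·1+5·1 = 9 | 1·1+1·8 = 9
X: 4·3+5·0 = 12 | 1·6+1·6 = 12
J: 4·2+5·0 = 8 | 1·0+1·8 = 8
gcd(4,5,1,1) = 1

Coefficients: [4, 5, 1, 1]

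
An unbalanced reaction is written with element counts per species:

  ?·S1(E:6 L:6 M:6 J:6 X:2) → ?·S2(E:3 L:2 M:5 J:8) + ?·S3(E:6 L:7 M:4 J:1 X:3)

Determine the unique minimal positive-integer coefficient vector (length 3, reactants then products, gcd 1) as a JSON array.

E: 3·6 = 18 | 2·3+2·6 = 18
L: 3·6 = 18 | 2·2+2·7 = 18
M: 3·6 = 18 | 2·5+2·4 = 18
J: 3·6 = 18 | 2·8+2·1 = 18
X: 3·2 = 6 | 2·0+2·3 = 6
gcd(3,2,2) = 1

Coefficients: [3, 2, 2]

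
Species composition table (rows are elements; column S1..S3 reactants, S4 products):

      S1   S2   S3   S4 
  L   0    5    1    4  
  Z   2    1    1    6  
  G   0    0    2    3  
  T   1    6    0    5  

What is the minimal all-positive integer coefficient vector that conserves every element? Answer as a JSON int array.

Coefficients: [4, 1, 3, 2]

L: 4·0+1·5+3·1 = 8 | 2·4 = 8
Z: 4·2+1·1+3·1 = 12 | 2·6 = 12
G: 4·0+1·0+3·2 = 6 | 2·3 = 6
T: 4·1+1·6+3·0 = 10 | 2·5 = 10
gcd(4,1,3,2) = 1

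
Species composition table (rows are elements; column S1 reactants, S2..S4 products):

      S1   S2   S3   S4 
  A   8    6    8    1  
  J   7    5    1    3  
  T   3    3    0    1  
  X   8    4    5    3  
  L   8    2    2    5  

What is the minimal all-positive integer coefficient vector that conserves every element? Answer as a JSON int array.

A: 5·8 = 40 | 3·6+2·8+6·1 = 40
J: 5·7 = 35 | 3·5+2·1+6·3 = 35
T: 5·3 = 15 | 3·3+2·0+6·1 = 15
X: 5·8 = 40 | 3·4+2·5+6·3 = 40
L: 5·8 = 40 | 3·2+2·2+6·5 = 40
gcd(5,3,2,6) = 1

Coefficients: [5, 3, 2, 6]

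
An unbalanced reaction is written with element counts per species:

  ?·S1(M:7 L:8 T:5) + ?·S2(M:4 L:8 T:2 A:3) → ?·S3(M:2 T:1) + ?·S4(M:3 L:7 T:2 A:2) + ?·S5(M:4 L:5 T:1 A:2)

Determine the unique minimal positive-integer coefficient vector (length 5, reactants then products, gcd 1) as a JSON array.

Coefficients: [1, 4, 2, 5, 1]

M: 1·7+4·4 = 23 | 2·2+5·3+1·4 = 23
L: 1·8+4·8 = 40 | 2·0+5·7+1·5 = 40
T: 1·5+4·2 = 13 | 2·1+5·2+1·1 = 13
A: 1·0+4·3 = 12 | 2·0+5·2+1·2 = 12
gcd(1,4,2,5,1) = 1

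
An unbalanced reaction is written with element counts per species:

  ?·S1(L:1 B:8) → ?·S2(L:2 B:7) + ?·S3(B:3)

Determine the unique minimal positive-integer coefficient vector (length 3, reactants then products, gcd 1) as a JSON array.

Coefficients: [2, 1, 3]

L: 2·1 = 2 | 1·2+3·0 = 2
B: 2·8 = 16 | 1·7+3·3 = 16
gcd(2,1,3) = 1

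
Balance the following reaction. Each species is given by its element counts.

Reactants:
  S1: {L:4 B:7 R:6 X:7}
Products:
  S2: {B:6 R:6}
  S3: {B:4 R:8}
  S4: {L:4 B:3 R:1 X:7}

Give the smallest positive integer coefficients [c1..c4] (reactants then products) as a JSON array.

L: 4·4 = 16 | 2·0+1·0+4·4 = 16
B: 4·7 = 28 | 2·6+1·4+4·3 = 28
R: 4·6 = 24 | 2·6+1·8+4·1 = 24
X: 4·7 = 28 | 2·0+1·0+4·7 = 28
gcd(4,2,1,4) = 1

Coefficients: [4, 2, 1, 4]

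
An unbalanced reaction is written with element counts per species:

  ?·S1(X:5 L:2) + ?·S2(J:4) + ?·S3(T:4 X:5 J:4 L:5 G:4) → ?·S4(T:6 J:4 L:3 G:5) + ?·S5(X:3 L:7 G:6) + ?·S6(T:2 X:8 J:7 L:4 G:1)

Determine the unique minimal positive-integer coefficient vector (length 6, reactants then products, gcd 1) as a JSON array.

Coefficients: [2, 4, 5, 2, 1, 4]

T: 2·0+4·0+5·4 = 20 | 2·6+1·0+4·2 = 20
X: 2·5+4·0+5·5 = 35 | 2·0+1·3+4·8 = 35
J: 2·0+4·4+5·4 = 36 | 2·4+1·0+4·7 = 36
L: 2·2+4·0+5·5 = 29 | 2·3+1·7+4·4 = 29
G: 2·0+4·0+5·4 = 20 | 2·5+1·6+4·1 = 20
gcd(2,4,5,2,1,4) = 1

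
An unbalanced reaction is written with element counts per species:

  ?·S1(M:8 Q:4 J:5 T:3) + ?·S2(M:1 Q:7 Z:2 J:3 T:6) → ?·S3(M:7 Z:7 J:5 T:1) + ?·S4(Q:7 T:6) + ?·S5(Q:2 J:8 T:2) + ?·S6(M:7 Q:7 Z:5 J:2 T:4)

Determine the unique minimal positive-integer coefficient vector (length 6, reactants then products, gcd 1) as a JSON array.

M: 1·8+6·1 = 14 | 1·7+5·0+2·0+1·7 = 14
Q: 1·4+6·7 = 46 | 1·0+5·7+2·2+1·7 = 46
Z: 1·0+6·2 = 12 | 1·7+5·0+2·0+1·5 = 12
J: 1·5+6·3 = 23 | 1·5+5·0+2·8+1·2 = 23
T: 1·3+6·6 = 39 | 1·1+5·6+2·2+1·4 = 39
gcd(1,6,1,5,2,1) = 1

Coefficients: [1, 6, 1, 5, 2, 1]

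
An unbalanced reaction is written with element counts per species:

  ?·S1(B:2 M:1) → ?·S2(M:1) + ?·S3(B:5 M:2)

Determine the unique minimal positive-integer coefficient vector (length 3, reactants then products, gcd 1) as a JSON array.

Coefficients: [5, 1, 2]

B: 5·2 = 10 | 1·0+2·5 = 10
M: 5·1 = 5 | 1·1+2·2 = 5
gcd(5,1,2) = 1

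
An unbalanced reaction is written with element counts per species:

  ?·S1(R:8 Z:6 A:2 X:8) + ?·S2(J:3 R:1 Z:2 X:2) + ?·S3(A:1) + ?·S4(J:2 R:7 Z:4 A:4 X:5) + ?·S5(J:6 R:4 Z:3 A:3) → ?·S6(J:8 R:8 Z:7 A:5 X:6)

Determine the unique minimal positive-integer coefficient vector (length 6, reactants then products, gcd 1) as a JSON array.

J: 1·0+6·3+6·0+2·2+3·6 = 40 | 5·8 = 40
R: 1·8+6·1+6·0+2·7+3·4 = 40 | 5·8 = 40
Z: 1·6+6·2+6·0+2·4+3·3 = 35 | 5·7 = 35
A: 1·2+6·0+6·1+2·4+3·3 = 25 | 5·5 = 25
X: 1·8+6·2+6·0+2·5+3·0 = 30 | 5·6 = 30
gcd(1,6,6,2,3,5) = 1

Coefficients: [1, 6, 6, 2, 3, 5]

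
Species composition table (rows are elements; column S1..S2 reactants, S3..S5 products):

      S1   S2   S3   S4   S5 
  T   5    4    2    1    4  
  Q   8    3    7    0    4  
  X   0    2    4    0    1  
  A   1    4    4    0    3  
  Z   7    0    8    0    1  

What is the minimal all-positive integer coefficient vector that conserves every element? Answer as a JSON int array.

Coefficients: [2, 5, 1, 4, 6]

T: 2·5+5·4 = 30 | 1·2+4·1+6·4 = 30
Q: 2·8+5·3 = 31 | 1·7+4·0+6·4 = 31
X: 2·0+5·2 = 10 | 1·4+4·0+6·1 = 10
A: 2·1+5·4 = 22 | 1·4+4·0+6·3 = 22
Z: 2·7+5·0 = 14 | 1·8+4·0+6·1 = 14
gcd(2,5,1,4,6) = 1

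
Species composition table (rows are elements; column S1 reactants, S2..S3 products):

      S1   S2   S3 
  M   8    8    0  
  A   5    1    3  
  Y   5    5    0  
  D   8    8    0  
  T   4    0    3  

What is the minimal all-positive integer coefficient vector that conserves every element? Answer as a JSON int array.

Coefficients: [3, 3, 4]

M: 3·8 = 24 | 3·8+4·0 = 24
A: 3·5 = 15 | 3·1+4·3 = 15
Y: 3·5 = 15 | 3·5+4·0 = 15
D: 3·8 = 24 | 3·8+4·0 = 24
T: 3·4 = 12 | 3·0+4·3 = 12
gcd(3,3,4) = 1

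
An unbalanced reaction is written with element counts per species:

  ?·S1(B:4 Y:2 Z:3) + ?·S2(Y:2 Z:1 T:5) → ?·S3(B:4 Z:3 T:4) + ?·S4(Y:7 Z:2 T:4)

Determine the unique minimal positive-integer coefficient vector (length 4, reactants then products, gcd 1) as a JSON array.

B: 3·4+4·0 = 12 | 3·4+2·0 = 12
Y: 3·2+4·2 = 14 | 3·0+2·7 = 14
Z: 3·3+4·1 = 13 | 3·3+2·2 = 13
T: 3·0+4·5 = 20 | 3·4+2·4 = 20
gcd(3,4,3,2) = 1

Coefficients: [3, 4, 3, 2]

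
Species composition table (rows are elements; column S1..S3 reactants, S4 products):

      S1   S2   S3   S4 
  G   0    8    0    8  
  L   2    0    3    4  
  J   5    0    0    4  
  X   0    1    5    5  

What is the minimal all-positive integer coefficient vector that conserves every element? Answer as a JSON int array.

G: 4·0+5·8+4·0 = 40 | 5·8 = 40
L: 4·2+5·0+4·3 = 20 | 5·4 = 20
J: 4·5+5·0+4·0 = 20 | 5·4 = 20
X: 4·0+5·1+4·5 = 25 | 5·5 = 25
gcd(4,5,4,5) = 1

Coefficients: [4, 5, 4, 5]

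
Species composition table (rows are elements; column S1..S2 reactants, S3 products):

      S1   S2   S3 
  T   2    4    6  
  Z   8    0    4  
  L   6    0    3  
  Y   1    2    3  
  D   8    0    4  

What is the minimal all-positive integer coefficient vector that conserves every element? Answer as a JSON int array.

T: 2·2+5·4 = 24 | 4·6 = 24
Z: 2·8+5·0 = 16 | 4·4 = 16
L: 2·6+5·0 = 12 | 4·3 = 12
Y: 2·1+5·2 = 12 | 4·3 = 12
D: 2·8+5·0 = 16 | 4·4 = 16
gcd(2,5,4) = 1

Coefficients: [2, 5, 4]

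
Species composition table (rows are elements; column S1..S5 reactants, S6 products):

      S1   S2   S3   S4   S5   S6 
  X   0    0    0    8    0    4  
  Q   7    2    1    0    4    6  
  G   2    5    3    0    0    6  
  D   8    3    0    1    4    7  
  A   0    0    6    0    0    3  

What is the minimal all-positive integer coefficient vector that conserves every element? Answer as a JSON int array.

X: 1·0+5·0+3·0+3·8+4·0 = 24 | 6·4 = 24
Q: 1·7+5·2+3·1+3·0+4·4 = 36 | 6·6 = 36
G: 1·2+5·5+3·3+3·0+4·0 = 36 | 6·6 = 36
D: 1·8+5·3+3·0+3·1+4·4 = 42 | 6·7 = 42
A: 1·0+5·0+3·6+3·0+4·0 = 18 | 6·3 = 18
gcd(1,5,3,3,4,6) = 1

Coefficients: [1, 5, 3, 3, 4, 6]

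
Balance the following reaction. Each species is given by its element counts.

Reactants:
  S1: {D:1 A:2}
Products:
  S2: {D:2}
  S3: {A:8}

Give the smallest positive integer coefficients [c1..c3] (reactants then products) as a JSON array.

D: 4·1 = 4 | 2·2+1·0 = 4
A: 4·2 = 8 | 2·0+1·8 = 8
gcd(4,2,1) = 1

Coefficients: [4, 2, 1]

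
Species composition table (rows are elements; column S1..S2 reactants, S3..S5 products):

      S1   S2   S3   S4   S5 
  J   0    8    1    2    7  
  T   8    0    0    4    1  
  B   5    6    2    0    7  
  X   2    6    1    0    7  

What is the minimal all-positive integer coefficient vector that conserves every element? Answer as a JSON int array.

Coefficients: [2, 5, 6, 3, 4]

J: 2·0+5·8 = 40 | 6·1+3·2+4·7 = 40
T: 2·8+5·0 = 16 | 6·0+3·4+4·1 = 16
B: 2·5+5·6 = 40 | 6·2+3·0+4·7 = 40
X: 2·2+5·6 = 34 | 6·1+3·0+4·7 = 34
gcd(2,5,6,3,4) = 1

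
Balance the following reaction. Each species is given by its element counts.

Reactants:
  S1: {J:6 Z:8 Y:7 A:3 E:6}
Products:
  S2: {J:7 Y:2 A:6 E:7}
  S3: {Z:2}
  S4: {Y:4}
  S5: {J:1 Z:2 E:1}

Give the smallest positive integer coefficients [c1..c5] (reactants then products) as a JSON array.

J: 2·6 = 12 | 1·7+3·0+3·0+5·1 = 12
Z: 2·8 = 16 | 1·0+3·2+3·0+5·2 = 16
Y: 2·7 = 14 | 1·2+3·0+3·4+5·0 = 14
A: 2·3 = 6 | 1·6+3·0+3·0+5·0 = 6
E: 2·6 = 12 | 1·7+3·0+3·0+5·1 = 12
gcd(2,1,3,3,5) = 1

Coefficients: [2, 1, 3, 3, 5]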